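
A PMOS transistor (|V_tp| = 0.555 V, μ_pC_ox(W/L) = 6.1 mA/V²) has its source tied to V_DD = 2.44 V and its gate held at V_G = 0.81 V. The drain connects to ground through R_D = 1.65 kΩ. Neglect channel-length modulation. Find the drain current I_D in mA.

I_D = 1.34 mA

V_SG = V_DD − V_G = 2.44 − 0.81 = 1.63 V, so V_ov = 1.63 − 0.555 = 1.07 V.
Assume saturation: I_D = ½ k_p V_ov² = 0.5 × 6.1 × 1.07² = 3.52 mA, giving V_SD = V_DD − I_D R_D = 2.44 − 3.52 × 1.65 = -3.38 V.
But -3.38 V < V_ov = 1.07 V, so the device is actually in triode.
In triode I_D = k_p[V_ov V_SD − ½ V_SD²] and I_D = (V_DD − V_SD)/R_D. Equating: 5.03 V_SD² − 11.82 V_SD + 2.44 = 0, giving V_SD = 0.229 V (the root below V_ov).
I_D = (2.44 − 0.229) / 1.65 = 1.34 mA.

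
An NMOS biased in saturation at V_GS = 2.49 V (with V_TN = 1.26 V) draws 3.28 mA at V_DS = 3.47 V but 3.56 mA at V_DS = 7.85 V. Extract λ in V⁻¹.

λ = 0.0209 V⁻¹

With V_GS fixed, I_D ∝ (1 + λ V_DS) in saturation, so I_D2/I_D1 = (1 + λ V_DS2)/(1 + λ V_DS1).
3.56/3.28 = 1.085 = (1 + 7.85 λ)/(1 + 3.47 λ).
Solving: λ (I_D1 V_DS2 − I_D2 V_DS1) = I_D2 − I_D1, so λ = (3.56 − 3.28) / (3.28 × 7.85 − 3.56 × 3.47) = 0.28 / 13.4 = 0.0209 V⁻¹.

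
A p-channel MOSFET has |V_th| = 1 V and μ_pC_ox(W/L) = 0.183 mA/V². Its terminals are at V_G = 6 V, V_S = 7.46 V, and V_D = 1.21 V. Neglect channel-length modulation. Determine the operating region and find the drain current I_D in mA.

Saturation; I_D = 0.0194 mA

V_SG = V_S − V_G = 7.46 − 6 = 1.46 V; V_SD = V_S − V_D = 7.46 − 1.21 = 6.25 V.
V_ov = V_SG − |V_th| = 1.46 − 1 = 0.46 V.
Since V_SD = 6.25 V ≥ V_ov = 0.46 V, the device is in saturation.
I_D = ½ k_p V_ov² = 0.5 × 0.183 × 0.46² = 0.0194 mA.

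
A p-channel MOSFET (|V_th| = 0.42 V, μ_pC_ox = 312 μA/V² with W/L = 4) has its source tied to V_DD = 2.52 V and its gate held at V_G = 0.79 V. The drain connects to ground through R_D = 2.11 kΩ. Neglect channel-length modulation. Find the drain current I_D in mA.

V_SG = V_DD − V_G = 2.52 − 0.79 = 1.73 V, so V_ov = 1.73 − 0.42 = 1.31 V.
k_p = μ_pC_ox · (W/L) = 1.248 mA/V².
Assume saturation: I_D = ½ k_p V_ov² = 0.5 × 1.248 × 1.31² = 1.07 mA, giving V_SD = V_DD − I_D R_D = 2.52 − 1.07 × 2.11 = 0.261 V.
But 0.261 V < V_ov = 1.31 V, so the device is actually in triode.
In triode I_D = k_p[V_ov V_SD − ½ V_SD²] and I_D = (V_DD − V_SD)/R_D. Equating: 1.32 V_SD² − 4.45 V_SD + 2.52 = 0, giving V_SD = 0.72 V (the root below V_ov).
I_D = (2.52 − 0.72) / 2.11 = 0.853 mA.

I_D = 0.853 mA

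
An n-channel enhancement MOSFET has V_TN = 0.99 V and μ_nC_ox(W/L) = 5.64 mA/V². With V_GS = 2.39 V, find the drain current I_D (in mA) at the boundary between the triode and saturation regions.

At the boundary V_DS = V_ov = V_GS − V_TN = 2.39 − 0.99 = 1.4 V.
I_D = ½ k_n V_ov² = 0.5 × 5.64 × 1.4² = 5.53 mA.

I_D = 5.53 mA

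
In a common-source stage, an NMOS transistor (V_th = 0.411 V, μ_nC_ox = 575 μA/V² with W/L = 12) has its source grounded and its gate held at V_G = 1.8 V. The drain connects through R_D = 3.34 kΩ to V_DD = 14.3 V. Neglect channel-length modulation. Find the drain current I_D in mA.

I_D = 4.12 mA

V_GS = V_G = 1.8 V, so V_ov = 1.8 − 0.411 = 1.39 V.
k_n = μ_nC_ox · (W/L) = 6.9 mA/V².
Assume saturation: I_D = ½ k_n V_ov² = 0.5 × 6.9 × 1.39² = 6.66 mA, giving V_DS = V_DD − I_D R_D = 14.3 − 6.66 × 3.34 = -7.93 V.
But -7.93 V < V_ov = 1.39 V, so the device is actually in triode.
In triode I_D = k_n[V_ov V_DS − ½ V_DS²] and I_D = (V_DD − V_DS)/R_D. Equating: 11.5 V_DS² − 33.01 V_DS + 14.3 = 0, giving V_DS = 0.532 V (the root below V_ov).
I_D = (14.3 − 0.532) / 3.34 = 4.12 mA.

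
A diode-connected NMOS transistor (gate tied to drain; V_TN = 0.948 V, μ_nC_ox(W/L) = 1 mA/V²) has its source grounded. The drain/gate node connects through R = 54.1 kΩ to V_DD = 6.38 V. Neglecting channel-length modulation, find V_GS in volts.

With gate tied to drain, V_GS = V_DS ≥ V_GS − V_TN, so the device is in saturation.
KCL at the drain: ½ k_n (V_GS − V_TN)² = (V_DD − V_GS)/R.
Let x = V_GS − 0.948. Then 27.1 x² + x − 5.432 = 0, giving x = 0.43 V (positive root), so V_GS = 1.38 V.
I_D = (V_DD − V_GS)/R = (6.38 − 1.38) / 54.1 = 0.0925 mA.

V_GS = 1.38 V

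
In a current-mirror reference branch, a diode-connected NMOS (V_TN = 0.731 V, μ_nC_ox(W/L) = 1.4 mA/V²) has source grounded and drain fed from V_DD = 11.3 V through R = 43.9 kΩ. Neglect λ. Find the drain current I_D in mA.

With gate tied to drain, V_GS = V_DS ≥ V_GS − V_TN, so the device is in saturation.
KCL at the drain: ½ k_n (V_GS − V_TN)² = (V_DD − V_GS)/R.
Let x = V_GS − 0.731. Then 30.7 x² + x − 10.57 = 0, giving x = 0.57 V (positive root), so V_GS = 1.3 V.
I_D = (V_DD − V_GS)/R = (11.3 − 1.3) / 43.9 = 0.228 mA.

I_D = 0.228 mA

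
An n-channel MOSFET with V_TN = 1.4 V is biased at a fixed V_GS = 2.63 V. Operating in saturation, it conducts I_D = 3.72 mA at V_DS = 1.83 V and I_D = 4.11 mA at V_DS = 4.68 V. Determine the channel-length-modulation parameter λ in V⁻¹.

With V_GS fixed, I_D ∝ (1 + λ V_DS) in saturation, so I_D2/I_D1 = (1 + λ V_DS2)/(1 + λ V_DS1).
4.11/3.72 = 1.105 = (1 + 4.68 λ)/(1 + 1.83 λ).
Solving: λ (I_D1 V_DS2 − I_D2 V_DS1) = I_D2 − I_D1, so λ = (4.11 − 3.72) / (3.72 × 4.68 − 4.11 × 1.83) = 0.39 / 9.89 = 0.0394 V⁻¹.

λ = 0.0394 V⁻¹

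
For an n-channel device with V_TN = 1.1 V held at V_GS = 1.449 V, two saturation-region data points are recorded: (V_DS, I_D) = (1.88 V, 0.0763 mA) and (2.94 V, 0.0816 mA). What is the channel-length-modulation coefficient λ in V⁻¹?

λ = 0.0747 V⁻¹

With V_GS fixed, I_D ∝ (1 + λ V_DS) in saturation, so I_D2/I_D1 = (1 + λ V_DS2)/(1 + λ V_DS1).
0.0816/0.0763 = 1.069 = (1 + 2.94 λ)/(1 + 1.88 λ).
Solving: λ (I_D1 V_DS2 − I_D2 V_DS1) = I_D2 − I_D1, so λ = (0.0816 − 0.0763) / (0.0763 × 2.94 − 0.0816 × 1.88) = 0.0053 / 0.0709 = 0.0747 V⁻¹.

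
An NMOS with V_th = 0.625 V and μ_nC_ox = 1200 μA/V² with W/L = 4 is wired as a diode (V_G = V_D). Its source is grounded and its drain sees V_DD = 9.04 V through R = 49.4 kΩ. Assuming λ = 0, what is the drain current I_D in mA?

With gate tied to drain, V_GS = V_DS ≥ V_GS − V_th, so the device is in saturation.
k_n = μ_nC_ox · (W/L) = 4.8 mA/V².
KCL at the drain: ½ k_n (V_GS − V_th)² = (V_DD − V_GS)/R.
Let x = V_GS − 0.625. Then 119 x² + x − 8.415 = 0, giving x = 0.262 V (positive root), so V_GS = 0.887 V.
I_D = (V_DD − V_GS)/R = (9.04 − 0.887) / 49.4 = 0.165 mA.

I_D = 0.165 mA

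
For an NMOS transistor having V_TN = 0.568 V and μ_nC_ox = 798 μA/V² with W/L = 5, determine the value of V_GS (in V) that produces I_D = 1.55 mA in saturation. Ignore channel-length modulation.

k_n = μ_nC_ox · (W/L) = 3.99 mA/V².
In saturation I_D = ½ k_n (V_GS − V_TN)², so V_GS − V_TN = √(2 I_D / k_n) = √(2 × 1.55 / 3.99) = 0.881 V.
V_GS = 0.568 + 0.881 = 1.45 V.

V_GS = 1.45 V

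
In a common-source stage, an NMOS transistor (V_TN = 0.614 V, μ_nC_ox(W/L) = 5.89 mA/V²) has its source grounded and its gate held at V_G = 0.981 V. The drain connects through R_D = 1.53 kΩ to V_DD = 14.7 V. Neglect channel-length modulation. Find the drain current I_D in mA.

V_GS = V_G = 0.981 V, so V_ov = 0.981 − 0.614 = 0.367 V.
Assume saturation: I_D = ½ k_n V_ov² = 0.5 × 5.89 × 0.367² = 0.397 mA, giving V_DS = V_DD − I_D R_D = 14.7 − 0.397 × 1.53 = 14.1 V.
V_DS = 14.1 V ≥ V_ov = 0.367 V, confirming saturation.

I_D = 0.397 mA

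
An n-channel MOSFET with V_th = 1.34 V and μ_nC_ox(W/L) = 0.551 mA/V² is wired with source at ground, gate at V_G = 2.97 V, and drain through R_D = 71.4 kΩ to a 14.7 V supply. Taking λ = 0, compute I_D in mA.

I_D = 0.202 mA

V_GS = V_G = 2.97 V, so V_ov = 2.97 − 1.34 = 1.63 V.
Assume saturation: I_D = ½ k_n V_ov² = 0.5 × 0.551 × 1.63² = 0.732 mA, giving V_DS = V_DD − I_D R_D = 14.7 − 0.732 × 71.4 = -37.6 V.
But -37.6 V < V_ov = 1.63 V, so the device is actually in triode.
In triode I_D = k_n[V_ov V_DS − ½ V_DS²] and I_D = (V_DD − V_DS)/R_D. Equating: 19.7 V_DS² − 65.13 V_DS + 14.7 = 0, giving V_DS = 0.244 V (the root below V_ov).
I_D = (14.7 − 0.244) / 71.4 = 0.202 mA.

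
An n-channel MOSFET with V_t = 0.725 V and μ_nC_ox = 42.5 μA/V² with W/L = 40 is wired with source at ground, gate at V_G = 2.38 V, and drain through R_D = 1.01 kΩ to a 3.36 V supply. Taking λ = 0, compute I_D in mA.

I_D = 2.15 mA

V_GS = V_G = 2.38 V, so V_ov = 2.38 − 0.725 = 1.65 V.
k_n = μ_nC_ox · (W/L) = 1.7 mA/V².
Assume saturation: I_D = ½ k_n V_ov² = 0.5 × 1.7 × 1.65² = 2.33 mA, giving V_DS = V_DD − I_D R_D = 3.36 − 2.33 × 1.01 = 1.01 V.
But 1.01 V < V_ov = 1.65 V, so the device is actually in triode.
In triode I_D = k_n[V_ov V_DS − ½ V_DS²] and I_D = (V_DD − V_DS)/R_D. Equating: 0.858 V_DS² − 3.842 V_DS + 3.36 = 0, giving V_DS = 1.19 V (the root below V_ov).
I_D = (3.36 − 1.19) / 1.01 = 2.15 mA.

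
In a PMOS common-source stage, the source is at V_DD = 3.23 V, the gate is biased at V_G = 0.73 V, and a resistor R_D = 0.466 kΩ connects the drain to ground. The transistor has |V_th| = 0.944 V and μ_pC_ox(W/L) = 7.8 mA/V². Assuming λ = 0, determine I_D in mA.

I_D = 5.70 mA

V_SG = V_DD − V_G = 3.23 − 0.73 = 2.5 V, so V_ov = 2.5 − 0.944 = 1.56 V.
Assume saturation: I_D = ½ k_p V_ov² = 0.5 × 7.8 × 1.56² = 9.44 mA, giving V_SD = V_DD − I_D R_D = 3.23 − 9.44 × 0.466 = -1.17 V.
But -1.17 V < V_ov = 1.56 V, so the device is actually in triode.
In triode I_D = k_p[V_ov V_SD − ½ V_SD²] and I_D = (V_DD − V_SD)/R_D. Equating: 1.82 V_SD² − 6.656 V_SD + 3.23 = 0, giving V_SD = 0.576 V (the root below V_ov).
I_D = (3.23 − 0.576) / 0.466 = 5.7 mA.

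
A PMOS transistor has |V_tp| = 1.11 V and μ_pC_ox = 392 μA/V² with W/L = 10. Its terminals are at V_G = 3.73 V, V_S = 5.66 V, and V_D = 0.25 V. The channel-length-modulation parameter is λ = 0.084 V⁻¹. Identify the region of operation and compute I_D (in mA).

V_SG = V_S − V_G = 5.66 − 3.73 = 1.93 V; V_SD = V_S − V_D = 5.66 − 0.25 = 5.41 V.
k_p = μ_pC_ox · (W/L) = 3.92 mA/V².
V_ov = V_SG − |V_tp| = 1.93 − 1.11 = 0.82 V.
Since V_SD = 5.41 V ≥ V_ov = 0.82 V, the device is in saturation.
I_D = ½ k_p V_ov² (1 + λ V_SD) = 0.5 × 3.92 × 0.82² × (1 + 0.084 × 5.41) = 1.92 mA.

Saturation; I_D = 1.92 mA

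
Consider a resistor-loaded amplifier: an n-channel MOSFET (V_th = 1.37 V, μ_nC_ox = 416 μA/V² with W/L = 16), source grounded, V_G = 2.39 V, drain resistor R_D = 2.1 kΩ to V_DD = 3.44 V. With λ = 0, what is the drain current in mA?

V_GS = V_G = 2.39 V, so V_ov = 2.39 − 1.37 = 1.02 V.
k_n = μ_nC_ox · (W/L) = 6.656 mA/V².
Assume saturation: I_D = ½ k_n V_ov² = 0.5 × 6.656 × 1.02² = 3.46 mA, giving V_DS = V_DD − I_D R_D = 3.44 − 3.46 × 2.1 = -3.83 V.
But -3.83 V < V_ov = 1.02 V, so the device is actually in triode.
In triode I_D = k_n[V_ov V_DS − ½ V_DS²] and I_D = (V_DD − V_DS)/R_D. Equating: 6.99 V_DS² − 15.26 V_DS + 3.44 = 0, giving V_DS = 0.255 V (the root below V_ov).
I_D = (3.44 − 0.255) / 2.1 = 1.52 mA.

I_D = 1.52 mA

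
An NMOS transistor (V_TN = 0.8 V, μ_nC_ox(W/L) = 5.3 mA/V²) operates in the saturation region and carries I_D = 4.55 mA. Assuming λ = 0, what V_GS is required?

V_GS = 2.11 V

In saturation I_D = ½ k_n (V_GS − V_TN)², so V_GS − V_TN = √(2 I_D / k_n) = √(2 × 4.55 / 5.3) = 1.31 V.
V_GS = 0.8 + 1.31 = 2.11 V.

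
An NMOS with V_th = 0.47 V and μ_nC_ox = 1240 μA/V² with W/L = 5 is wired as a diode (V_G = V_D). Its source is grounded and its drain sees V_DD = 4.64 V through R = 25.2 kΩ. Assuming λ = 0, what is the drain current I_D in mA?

I_D = 0.157 mA

With gate tied to drain, V_GS = V_DS ≥ V_GS − V_th, so the device is in saturation.
k_n = μ_nC_ox · (W/L) = 6.2 mA/V².
KCL at the drain: ½ k_n (V_GS − V_th)² = (V_DD − V_GS)/R.
Let x = V_GS − 0.47. Then 78.1 x² + x − 4.17 = 0, giving x = 0.225 V (positive root), so V_GS = 0.695 V.
I_D = (V_DD − V_GS)/R = (4.64 − 0.695) / 25.2 = 0.157 mA.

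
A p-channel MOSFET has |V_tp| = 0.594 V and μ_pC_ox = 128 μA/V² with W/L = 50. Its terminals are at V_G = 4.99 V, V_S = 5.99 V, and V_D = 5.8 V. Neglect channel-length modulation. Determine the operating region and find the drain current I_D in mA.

Triode; I_D = 0.378 mA

V_SG = V_S − V_G = 5.99 − 4.99 = 1 V; V_SD = V_S − V_D = 5.99 − 5.8 = 0.19 V.
k_p = μ_pC_ox · (W/L) = 6.4 mA/V².
V_ov = V_SG − |V_tp| = 1 − 0.594 = 0.406 V.
Since V_SD = 0.19 V < V_ov = 0.406 V, the device is in the triode region.
I_D = k_p [V_ov · V_SD − ½ V_SD²] = 6.4 × [0.406 × 0.19 − 0.5 × 0.19²] = 0.378 mA.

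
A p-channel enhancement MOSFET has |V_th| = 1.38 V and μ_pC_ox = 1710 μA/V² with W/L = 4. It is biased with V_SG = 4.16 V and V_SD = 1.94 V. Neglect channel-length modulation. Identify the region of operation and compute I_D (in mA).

k_p = μ_pC_ox · (W/L) = 6.84 mA/V².
V_ov = V_SG − |V_th| = 4.16 − 1.38 = 2.78 V.
Since V_SD = 1.94 V < V_ov = 2.78 V, the device is in the triode region.
I_D = k_p [V_ov · V_SD − ½ V_SD²] = 6.84 × [2.78 × 1.94 − 0.5 × 1.94²] = 24 mA.

Triode; I_D = 24.0 mA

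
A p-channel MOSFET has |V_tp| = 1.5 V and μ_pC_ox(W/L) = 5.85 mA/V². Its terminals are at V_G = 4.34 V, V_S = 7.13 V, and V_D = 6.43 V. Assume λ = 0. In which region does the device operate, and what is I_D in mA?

Triode; I_D = 3.85 mA

V_SG = V_S − V_G = 7.13 − 4.34 = 2.79 V; V_SD = V_S − V_D = 7.13 − 6.43 = 0.7 V.
V_ov = V_SG − |V_tp| = 2.79 − 1.5 = 1.29 V.
Since V_SD = 0.7 V < V_ov = 1.29 V, the device is in the triode region.
I_D = k_p [V_ov · V_SD − ½ V_SD²] = 5.85 × [1.29 × 0.7 − 0.5 × 0.7²] = 3.85 mA.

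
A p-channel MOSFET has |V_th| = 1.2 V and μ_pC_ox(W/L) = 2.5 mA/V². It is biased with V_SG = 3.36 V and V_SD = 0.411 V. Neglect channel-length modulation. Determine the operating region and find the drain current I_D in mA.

Triode; I_D = 2.01 mA

V_ov = V_SG − |V_th| = 3.36 − 1.2 = 2.16 V.
Since V_SD = 0.411 V < V_ov = 2.16 V, the device is in the triode region.
I_D = k_p [V_ov · V_SD − ½ V_SD²] = 2.5 × [2.16 × 0.411 − 0.5 × 0.411²] = 2.01 mA.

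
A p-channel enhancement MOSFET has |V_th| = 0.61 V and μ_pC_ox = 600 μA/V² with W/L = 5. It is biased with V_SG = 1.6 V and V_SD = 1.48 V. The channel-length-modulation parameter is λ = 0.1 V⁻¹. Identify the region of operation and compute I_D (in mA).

k_p = μ_pC_ox · (W/L) = 3 mA/V².
V_ov = V_SG − |V_th| = 1.6 − 0.61 = 0.99 V.
Since V_SD = 1.48 V ≥ V_ov = 0.99 V, the device is in saturation.
I_D = ½ k_p V_ov² (1 + λ V_SD) = 0.5 × 3 × 0.99² × (1 + 0.1 × 1.48) = 1.69 mA.

Saturation; I_D = 1.69 mA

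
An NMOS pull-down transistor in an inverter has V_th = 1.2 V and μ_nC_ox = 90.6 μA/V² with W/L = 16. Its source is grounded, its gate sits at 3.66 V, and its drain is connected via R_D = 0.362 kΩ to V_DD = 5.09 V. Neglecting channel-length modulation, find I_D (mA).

I_D = 4.39 mA

V_GS = V_G = 3.66 V, so V_ov = 3.66 − 1.2 = 2.46 V.
k_n = μ_nC_ox · (W/L) = 1.45 mA/V².
Assume saturation: I_D = ½ k_n V_ov² = 0.5 × 1.45 × 2.46² = 4.39 mA, giving V_DS = V_DD − I_D R_D = 5.09 − 4.39 × 0.362 = 3.5 V.
V_DS = 3.5 V ≥ V_ov = 2.46 V, confirming saturation.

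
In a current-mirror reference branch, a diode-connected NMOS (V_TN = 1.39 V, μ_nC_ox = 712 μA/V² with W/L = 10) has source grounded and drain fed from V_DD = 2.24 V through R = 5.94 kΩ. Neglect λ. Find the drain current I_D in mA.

With gate tied to drain, V_GS = V_DS ≥ V_GS − V_TN, so the device is in saturation.
k_n = μ_nC_ox · (W/L) = 7.12 mA/V².
KCL at the drain: ½ k_n (V_GS − V_TN)² = (V_DD − V_GS)/R.
Let x = V_GS − 1.39. Then 21.1 x² + x − 0.85 = 0, giving x = 0.178 V (positive root), so V_GS = 1.57 V.
I_D = (V_DD − V_GS)/R = (2.24 − 1.57) / 5.94 = 0.113 mA.

I_D = 0.113 mA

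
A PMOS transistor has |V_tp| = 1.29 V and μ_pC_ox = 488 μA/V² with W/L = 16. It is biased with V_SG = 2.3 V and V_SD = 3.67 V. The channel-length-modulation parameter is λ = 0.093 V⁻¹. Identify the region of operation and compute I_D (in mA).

Saturation; I_D = 5.34 mA

k_p = μ_pC_ox · (W/L) = 7.808 mA/V².
V_ov = V_SG − |V_tp| = 2.3 − 1.29 = 1.01 V.
Since V_SD = 3.67 V ≥ V_ov = 1.01 V, the device is in saturation.
I_D = ½ k_p V_ov² (1 + λ V_SD) = 0.5 × 7.808 × 1.01² × (1 + 0.093 × 3.67) = 5.34 mA.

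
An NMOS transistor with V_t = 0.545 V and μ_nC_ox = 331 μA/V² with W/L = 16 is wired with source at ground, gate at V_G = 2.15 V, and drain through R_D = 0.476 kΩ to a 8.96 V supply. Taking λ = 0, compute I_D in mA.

V_GS = V_G = 2.15 V, so V_ov = 2.15 − 0.545 = 1.6 V.
k_n = μ_nC_ox · (W/L) = 5.296 mA/V².
Assume saturation: I_D = ½ k_n V_ov² = 0.5 × 5.296 × 1.6² = 6.82 mA, giving V_DS = V_DD − I_D R_D = 8.96 − 6.82 × 0.476 = 5.71 V.
V_DS = 5.71 V ≥ V_ov = 1.6 V, confirming saturation.

I_D = 6.82 mA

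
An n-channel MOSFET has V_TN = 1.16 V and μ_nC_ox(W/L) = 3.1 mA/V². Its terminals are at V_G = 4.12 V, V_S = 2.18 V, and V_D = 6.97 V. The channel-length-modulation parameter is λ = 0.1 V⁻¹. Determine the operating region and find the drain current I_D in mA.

Saturation; I_D = 1.39 mA

V_GS = V_G − V_S = 4.12 − 2.18 = 1.94 V; V_DS = V_D − V_S = 6.97 − 2.18 = 4.79 V.
V_ov = V_GS − V_TN = 1.94 − 1.16 = 0.78 V.
Since V_DS = 4.79 V ≥ V_ov = 0.78 V, the device is in saturation.
I_D = ½ k_n V_ov² (1 + λ V_DS) = 0.5 × 3.1 × 0.78² × (1 + 0.1 × 4.79) = 1.39 mA.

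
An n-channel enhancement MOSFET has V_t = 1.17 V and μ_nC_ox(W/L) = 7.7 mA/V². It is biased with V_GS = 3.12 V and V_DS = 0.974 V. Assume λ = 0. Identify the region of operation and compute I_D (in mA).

V_ov = V_GS − V_t = 3.12 − 1.17 = 1.95 V.
Since V_DS = 0.974 V < V_ov = 1.95 V, the device is in the triode region.
I_D = k_n [V_ov · V_DS − ½ V_DS²] = 7.7 × [1.95 × 0.974 − 0.5 × 0.974²] = 11 mA.

Triode; I_D = 11.0 mA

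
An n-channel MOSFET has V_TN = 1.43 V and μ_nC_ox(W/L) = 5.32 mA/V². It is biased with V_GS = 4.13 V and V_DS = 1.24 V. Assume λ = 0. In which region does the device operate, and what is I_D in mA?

V_ov = V_GS − V_TN = 4.13 − 1.43 = 2.7 V.
Since V_DS = 1.24 V < V_ov = 2.7 V, the device is in the triode region.
I_D = k_n [V_ov · V_DS − ½ V_DS²] = 5.32 × [2.7 × 1.24 − 0.5 × 1.24²] = 13.7 mA.

Triode; I_D = 13.7 mA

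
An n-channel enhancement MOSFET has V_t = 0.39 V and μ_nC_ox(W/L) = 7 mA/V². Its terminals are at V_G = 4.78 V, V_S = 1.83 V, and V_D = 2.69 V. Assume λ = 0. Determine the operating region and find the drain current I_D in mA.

Triode; I_D = 12.8 mA

V_GS = V_G − V_S = 4.78 − 1.83 = 2.95 V; V_DS = V_D − V_S = 2.69 − 1.83 = 0.86 V.
V_ov = V_GS − V_t = 2.95 − 0.39 = 2.56 V.
Since V_DS = 0.86 V < V_ov = 2.56 V, the device is in the triode region.
I_D = k_n [V_ov · V_DS − ½ V_DS²] = 7 × [2.56 × 0.86 − 0.5 × 0.86²] = 12.8 mA.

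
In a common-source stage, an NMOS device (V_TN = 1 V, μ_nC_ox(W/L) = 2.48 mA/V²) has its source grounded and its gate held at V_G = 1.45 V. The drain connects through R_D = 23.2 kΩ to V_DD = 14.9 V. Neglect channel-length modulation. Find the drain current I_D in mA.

I_D = 0.251 mA

V_GS = V_G = 1.45 V, so V_ov = 1.45 − 1 = 0.45 V.
Assume saturation: I_D = ½ k_n V_ov² = 0.5 × 2.48 × 0.45² = 0.251 mA, giving V_DS = V_DD − I_D R_D = 14.9 − 0.251 × 23.2 = 9.07 V.
V_DS = 9.07 V ≥ V_ov = 0.45 V, confirming saturation.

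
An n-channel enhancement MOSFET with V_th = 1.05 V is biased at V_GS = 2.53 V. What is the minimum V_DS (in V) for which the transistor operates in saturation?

V_DS,sat = 1.48 V

The boundary between triode and saturation is V_DS = V_GS − V_th = V_ov.
V_ov = 2.53 − 1.05 = 1.48 V.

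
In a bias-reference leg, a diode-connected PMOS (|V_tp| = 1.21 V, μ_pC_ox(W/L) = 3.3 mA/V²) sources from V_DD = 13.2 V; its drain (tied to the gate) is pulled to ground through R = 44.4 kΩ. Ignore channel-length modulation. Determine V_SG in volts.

With gate tied to drain, V_SG = V_SD ≥ V_SG − |V_tp|, so the device is in saturation.
KCL at the drain: ½ k_p (V_SG − |V_tp|)² = (V_DD − V_SG)/R.
Let x = V_SG − 1.21. Then 73.3 x² + x − 11.99 = 0, giving x = 0.398 V (positive root), so V_SG = 1.61 V.
I_D = (V_DD − V_SG)/R = (13.2 − 1.61) / 44.4 = 0.261 mA.

V_SG = 1.61 V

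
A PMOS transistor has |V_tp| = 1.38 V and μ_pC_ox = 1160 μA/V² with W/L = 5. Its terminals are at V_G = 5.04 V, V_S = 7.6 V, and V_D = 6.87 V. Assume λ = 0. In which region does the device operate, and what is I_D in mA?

V_SG = V_S − V_G = 7.6 − 5.04 = 2.56 V; V_SD = V_S − V_D = 7.6 − 6.87 = 0.73 V.
k_p = μ_pC_ox · (W/L) = 5.8 mA/V².
V_ov = V_SG − |V_tp| = 2.56 − 1.38 = 1.18 V.
Since V_SD = 0.73 V < V_ov = 1.18 V, the device is in the triode region.
I_D = k_p [V_ov · V_SD − ½ V_SD²] = 5.8 × [1.18 × 0.73 − 0.5 × 0.73²] = 3.45 mA.

Triode; I_D = 3.45 mA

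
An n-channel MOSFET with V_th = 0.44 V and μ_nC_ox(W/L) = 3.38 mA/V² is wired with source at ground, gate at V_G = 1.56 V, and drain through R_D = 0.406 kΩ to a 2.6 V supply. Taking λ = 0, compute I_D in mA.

V_GS = V_G = 1.56 V, so V_ov = 1.56 − 0.44 = 1.12 V.
Assume saturation: I_D = ½ k_n V_ov² = 0.5 × 3.38 × 1.12² = 2.12 mA, giving V_DS = V_DD − I_D R_D = 2.6 − 2.12 × 0.406 = 1.74 V.
V_DS = 1.74 V ≥ V_ov = 1.12 V, confirming saturation.

I_D = 2.12 mA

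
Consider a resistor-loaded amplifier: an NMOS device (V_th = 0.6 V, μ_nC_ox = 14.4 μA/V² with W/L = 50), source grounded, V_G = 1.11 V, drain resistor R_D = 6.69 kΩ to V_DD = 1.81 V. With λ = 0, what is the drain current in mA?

V_GS = V_G = 1.11 V, so V_ov = 1.11 − 0.6 = 0.51 V.
k_n = μ_nC_ox · (W/L) = 0.72 mA/V².
Assume saturation: I_D = ½ k_n V_ov² = 0.5 × 0.72 × 0.51² = 0.0936 mA, giving V_DS = V_DD − I_D R_D = 1.81 − 0.0936 × 6.69 = 1.18 V.
V_DS = 1.18 V ≥ V_ov = 0.51 V, confirming saturation.

I_D = 0.0936 mA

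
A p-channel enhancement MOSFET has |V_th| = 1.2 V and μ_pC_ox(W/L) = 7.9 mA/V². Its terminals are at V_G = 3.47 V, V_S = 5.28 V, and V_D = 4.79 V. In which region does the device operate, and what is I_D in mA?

Triode; I_D = 1.41 mA

V_SG = V_S − V_G = 5.28 − 3.47 = 1.81 V; V_SD = V_S − V_D = 5.28 − 4.79 = 0.49 V.
V_ov = V_SG − |V_th| = 1.81 − 1.2 = 0.61 V.
Since V_SD = 0.49 V < V_ov = 0.61 V, the device is in the triode region.
I_D = k_p [V_ov · V_SD − ½ V_SD²] = 7.9 × [0.61 × 0.49 − 0.5 × 0.49²] = 1.41 mA.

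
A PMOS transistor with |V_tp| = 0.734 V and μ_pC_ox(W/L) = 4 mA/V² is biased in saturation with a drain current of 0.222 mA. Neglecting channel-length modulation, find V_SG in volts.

V_SG = 1.07 V

In saturation I_D = ½ k_p (V_SG − |V_tp|)², so V_SG − |V_tp| = √(2 I_D / k_p) = √(2 × 0.222 / 4) = 0.333 V.
V_SG = 0.734 + 0.333 = 1.07 V.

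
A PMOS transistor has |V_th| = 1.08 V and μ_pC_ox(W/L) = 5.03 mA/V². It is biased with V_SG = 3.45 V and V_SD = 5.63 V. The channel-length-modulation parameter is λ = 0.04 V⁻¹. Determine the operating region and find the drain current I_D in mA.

Saturation; I_D = 17.3 mA

V_ov = V_SG − |V_th| = 3.45 − 1.08 = 2.37 V.
Since V_SD = 5.63 V ≥ V_ov = 2.37 V, the device is in saturation.
I_D = ½ k_p V_ov² (1 + λ V_SD) = 0.5 × 5.03 × 2.37² × (1 + 0.04 × 5.63) = 17.3 mA.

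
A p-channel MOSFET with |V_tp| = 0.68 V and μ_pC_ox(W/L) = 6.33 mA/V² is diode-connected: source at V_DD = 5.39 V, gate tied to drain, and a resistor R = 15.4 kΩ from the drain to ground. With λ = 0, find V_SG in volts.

With gate tied to drain, V_SG = V_SD ≥ V_SG − |V_tp|, so the device is in saturation.
KCL at the drain: ½ k_p (V_SG − |V_tp|)² = (V_DD − V_SG)/R.
Let x = V_SG − 0.68. Then 48.7 x² + x − 4.71 = 0, giving x = 0.301 V (positive root), so V_SG = 0.981 V.
I_D = (V_DD − V_SG)/R = (5.39 − 0.981) / 15.4 = 0.286 mA.

V_SG = 0.981 V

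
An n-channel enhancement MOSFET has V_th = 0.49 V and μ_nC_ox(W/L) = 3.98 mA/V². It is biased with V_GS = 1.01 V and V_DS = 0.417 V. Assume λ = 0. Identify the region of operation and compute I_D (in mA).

Triode; I_D = 0.517 mA

V_ov = V_GS − V_th = 1.01 − 0.49 = 0.52 V.
Since V_DS = 0.417 V < V_ov = 0.52 V, the device is in the triode region.
I_D = k_n [V_ov · V_DS − ½ V_DS²] = 3.98 × [0.52 × 0.417 − 0.5 × 0.417²] = 0.517 mA.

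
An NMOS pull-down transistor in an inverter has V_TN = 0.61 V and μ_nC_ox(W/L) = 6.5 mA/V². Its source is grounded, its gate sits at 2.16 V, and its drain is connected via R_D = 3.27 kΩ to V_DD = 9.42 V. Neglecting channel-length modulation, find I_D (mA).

V_GS = V_G = 2.16 V, so V_ov = 2.16 − 0.61 = 1.55 V.
Assume saturation: I_D = ½ k_n V_ov² = 0.5 × 6.5 × 1.55² = 7.81 mA, giving V_DS = V_DD − I_D R_D = 9.42 − 7.81 × 3.27 = -16.1 V.
But -16.1 V < V_ov = 1.55 V, so the device is actually in triode.
In triode I_D = k_n[V_ov V_DS − ½ V_DS²] and I_D = (V_DD − V_DS)/R_D. Equating: 10.6 V_DS² − 33.95 V_DS + 9.42 = 0, giving V_DS = 0.307 V (the root below V_ov).
I_D = (9.42 − 0.307) / 3.27 = 2.79 mA.

I_D = 2.79 mA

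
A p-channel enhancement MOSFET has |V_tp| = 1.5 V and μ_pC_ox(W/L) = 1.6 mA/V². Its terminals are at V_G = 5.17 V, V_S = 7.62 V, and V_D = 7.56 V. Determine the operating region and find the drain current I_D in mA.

Triode; I_D = 0.0883 mA

V_SG = V_S − V_G = 7.62 − 5.17 = 2.45 V; V_SD = V_S − V_D = 7.62 − 7.56 = 0.06 V.
V_ov = V_SG − |V_tp| = 2.45 − 1.5 = 0.95 V.
Since V_SD = 0.06 V < V_ov = 0.95 V, the device is in the triode region.
I_D = k_p [V_ov · V_SD − ½ V_SD²] = 1.6 × [0.95 × 0.06 − 0.5 × 0.06²] = 0.0883 mA.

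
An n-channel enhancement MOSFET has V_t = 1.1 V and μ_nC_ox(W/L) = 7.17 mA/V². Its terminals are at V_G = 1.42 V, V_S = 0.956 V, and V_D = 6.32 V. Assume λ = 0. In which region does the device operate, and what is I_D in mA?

V_GS = V_G − V_S = 1.42 − 0.956 = 0.464 V; V_DS = V_D − V_S = 6.32 − 0.956 = 5.36 V.
V_GS = 0.464 V < V_t = 1.1 V, so the transistor is in cutoff.

Cutoff; I_D = 0 mA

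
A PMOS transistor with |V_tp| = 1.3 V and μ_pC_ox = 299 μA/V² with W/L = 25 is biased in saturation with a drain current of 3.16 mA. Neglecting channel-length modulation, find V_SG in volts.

k_p = μ_pC_ox · (W/L) = 7.475 mA/V².
In saturation I_D = ½ k_p (V_SG − |V_tp|)², so V_SG − |V_tp| = √(2 I_D / k_p) = √(2 × 3.16 / 7.475) = 0.92 V.
V_SG = 1.3 + 0.92 = 2.22 V.

V_SG = 2.22 V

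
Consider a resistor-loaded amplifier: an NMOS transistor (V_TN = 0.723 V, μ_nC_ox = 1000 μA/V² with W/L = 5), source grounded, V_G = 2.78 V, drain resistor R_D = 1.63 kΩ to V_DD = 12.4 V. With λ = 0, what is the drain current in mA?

V_GS = V_G = 2.78 V, so V_ov = 2.78 − 0.723 = 2.06 V.
k_n = μ_nC_ox · (W/L) = 5 mA/V².
Assume saturation: I_D = ½ k_n V_ov² = 0.5 × 5 × 2.06² = 10.6 mA, giving V_DS = V_DD − I_D R_D = 12.4 − 10.6 × 1.63 = -4.84 V.
But -4.84 V < V_ov = 2.06 V, so the device is actually in triode.
In triode I_D = k_n[V_ov V_DS − ½ V_DS²] and I_D = (V_DD − V_DS)/R_D. Equating: 4.07 V_DS² − 17.76 V_DS + 12.4 = 0, giving V_DS = 0.873 V (the root below V_ov).
I_D = (12.4 − 0.873) / 1.63 = 7.07 mA.

I_D = 7.07 mA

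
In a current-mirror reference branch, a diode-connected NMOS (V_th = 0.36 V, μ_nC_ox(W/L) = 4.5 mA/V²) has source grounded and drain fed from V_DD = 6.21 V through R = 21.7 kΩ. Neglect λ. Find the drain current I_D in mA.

I_D = 0.254 mA

With gate tied to drain, V_GS = V_DS ≥ V_GS − V_th, so the device is in saturation.
KCL at the drain: ½ k_n (V_GS − V_th)² = (V_DD − V_GS)/R.
Let x = V_GS − 0.36. Then 48.8 x² + x − 5.85 = 0, giving x = 0.336 V (positive root), so V_GS = 0.696 V.
I_D = (V_DD − V_GS)/R = (6.21 − 0.696) / 21.7 = 0.254 mA.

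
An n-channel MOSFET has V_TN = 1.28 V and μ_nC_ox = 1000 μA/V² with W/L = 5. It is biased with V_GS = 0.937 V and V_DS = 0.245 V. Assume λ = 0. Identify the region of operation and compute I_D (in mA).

Cutoff; I_D = 0 mA

V_GS = 0.937 V < V_TN = 1.28 V, so the transistor is in cutoff.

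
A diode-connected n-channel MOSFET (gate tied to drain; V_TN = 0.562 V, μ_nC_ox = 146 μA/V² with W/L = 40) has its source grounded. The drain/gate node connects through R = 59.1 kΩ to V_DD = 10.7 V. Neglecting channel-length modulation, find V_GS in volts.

With gate tied to drain, V_GS = V_DS ≥ V_GS − V_TN, so the device is in saturation.
k_n = μ_nC_ox · (W/L) = 5.84 mA/V².
KCL at the drain: ½ k_n (V_GS − V_TN)² = (V_DD − V_GS)/R.
Let x = V_GS − 0.562. Then 173 x² + x − 10.14 = 0, giving x = 0.239 V (positive root), so V_GS = 0.801 V.
I_D = (V_DD − V_GS)/R = (10.7 − 0.801) / 59.1 = 0.167 mA.

V_GS = 0.801 V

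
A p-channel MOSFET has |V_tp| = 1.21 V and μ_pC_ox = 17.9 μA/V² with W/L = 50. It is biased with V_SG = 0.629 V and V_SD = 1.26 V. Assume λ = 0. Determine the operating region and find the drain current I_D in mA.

Cutoff; I_D = 0 mA

V_SG = 0.629 V < |V_tp| = 1.21 V, so the transistor is in cutoff.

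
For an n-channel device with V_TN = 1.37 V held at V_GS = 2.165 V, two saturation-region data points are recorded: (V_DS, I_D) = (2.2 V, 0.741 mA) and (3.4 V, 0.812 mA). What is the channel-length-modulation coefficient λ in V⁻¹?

With V_GS fixed, I_D ∝ (1 + λ V_DS) in saturation, so I_D2/I_D1 = (1 + λ V_DS2)/(1 + λ V_DS1).
0.812/0.741 = 1.096 = (1 + 3.4 λ)/(1 + 2.2 λ).
Solving: λ (I_D1 V_DS2 − I_D2 V_DS1) = I_D2 − I_D1, so λ = (0.812 − 0.741) / (0.741 × 3.4 − 0.812 × 2.2) = 0.071 / 0.733 = 0.0969 V⁻¹.

λ = 0.0969 V⁻¹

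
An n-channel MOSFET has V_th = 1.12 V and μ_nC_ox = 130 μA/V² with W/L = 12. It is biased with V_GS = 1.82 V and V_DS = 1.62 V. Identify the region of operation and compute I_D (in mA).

Saturation; I_D = 0.382 mA

k_n = μ_nC_ox · (W/L) = 1.56 mA/V².
V_ov = V_GS − V_th = 1.82 − 1.12 = 0.7 V.
Since V_DS = 1.62 V ≥ V_ov = 0.7 V, the device is in saturation.
I_D = ½ k_n V_ov² = 0.5 × 1.56 × 0.7² = 0.382 mA.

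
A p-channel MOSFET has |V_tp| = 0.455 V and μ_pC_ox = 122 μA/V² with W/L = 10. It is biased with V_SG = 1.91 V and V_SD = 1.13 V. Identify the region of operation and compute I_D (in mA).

k_p = μ_pC_ox · (W/L) = 1.22 mA/V².
V_ov = V_SG − |V_tp| = 1.91 − 0.455 = 1.45 V.
Since V_SD = 1.13 V < V_ov = 1.45 V, the device is in the triode region.
I_D = k_p [V_ov · V_SD − ½ V_SD²] = 1.22 × [1.45 × 1.13 − 0.5 × 1.13²] = 1.23 mA.

Triode; I_D = 1.23 mA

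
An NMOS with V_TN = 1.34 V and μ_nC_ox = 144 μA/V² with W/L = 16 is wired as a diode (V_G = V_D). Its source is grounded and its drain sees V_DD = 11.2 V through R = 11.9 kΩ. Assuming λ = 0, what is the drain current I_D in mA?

I_D = 0.760 mA

With gate tied to drain, V_GS = V_DS ≥ V_GS − V_TN, so the device is in saturation.
k_n = μ_nC_ox · (W/L) = 2.304 mA/V².
KCL at the drain: ½ k_n (V_GS − V_TN)² = (V_DD − V_GS)/R.
Let x = V_GS − 1.34. Then 13.7 x² + x − 9.86 = 0, giving x = 0.812 V (positive root), so V_GS = 2.15 V.
I_D = (V_DD − V_GS)/R = (11.2 − 2.15) / 11.9 = 0.76 mA.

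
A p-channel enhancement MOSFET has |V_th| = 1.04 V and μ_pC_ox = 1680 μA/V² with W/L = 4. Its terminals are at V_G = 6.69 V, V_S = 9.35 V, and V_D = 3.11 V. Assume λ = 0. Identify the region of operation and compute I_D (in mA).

Saturation; I_D = 8.82 mA

V_SG = V_S − V_G = 9.35 − 6.69 = 2.66 V; V_SD = V_S − V_D = 9.35 − 3.11 = 6.24 V.
k_p = μ_pC_ox · (W/L) = 6.72 mA/V².
V_ov = V_SG − |V_th| = 2.66 − 1.04 = 1.62 V.
Since V_SD = 6.24 V ≥ V_ov = 1.62 V, the device is in saturation.
I_D = ½ k_p V_ov² = 0.5 × 6.72 × 1.62² = 8.82 mA.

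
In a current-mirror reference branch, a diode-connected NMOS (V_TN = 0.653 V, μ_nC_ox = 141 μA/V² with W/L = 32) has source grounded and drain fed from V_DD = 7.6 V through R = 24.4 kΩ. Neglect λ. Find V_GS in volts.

V_GS = 0.999 V

With gate tied to drain, V_GS = V_DS ≥ V_GS − V_TN, so the device is in saturation.
k_n = μ_nC_ox · (W/L) = 4.512 mA/V².
KCL at the drain: ½ k_n (V_GS − V_TN)² = (V_DD − V_GS)/R.
Let x = V_GS − 0.653. Then 55 x² + x − 6.947 = 0, giving x = 0.346 V (positive root), so V_GS = 0.999 V.
I_D = (V_DD − V_GS)/R = (7.6 − 0.999) / 24.4 = 0.271 mA.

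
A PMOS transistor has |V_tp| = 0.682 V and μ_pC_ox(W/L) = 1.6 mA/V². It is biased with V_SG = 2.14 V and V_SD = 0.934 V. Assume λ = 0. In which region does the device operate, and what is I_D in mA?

Triode; I_D = 1.48 mA

V_ov = V_SG − |V_tp| = 2.14 − 0.682 = 1.46 V.
Since V_SD = 0.934 V < V_ov = 1.46 V, the device is in the triode region.
I_D = k_p [V_ov · V_SD − ½ V_SD²] = 1.6 × [1.46 × 0.934 − 0.5 × 0.934²] = 1.48 mA.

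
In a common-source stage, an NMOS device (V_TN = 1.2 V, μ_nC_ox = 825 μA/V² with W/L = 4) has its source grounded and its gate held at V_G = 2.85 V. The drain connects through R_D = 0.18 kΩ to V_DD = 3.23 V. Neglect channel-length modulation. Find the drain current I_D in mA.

I_D = 4.49 mA

V_GS = V_G = 2.85 V, so V_ov = 2.85 − 1.2 = 1.65 V.
k_n = μ_nC_ox · (W/L) = 3.3 mA/V².
Assume saturation: I_D = ½ k_n V_ov² = 0.5 × 3.3 × 1.65² = 4.49 mA, giving V_DS = V_DD − I_D R_D = 3.23 − 4.49 × 0.18 = 2.42 V.
V_DS = 2.42 V ≥ V_ov = 1.65 V, confirming saturation.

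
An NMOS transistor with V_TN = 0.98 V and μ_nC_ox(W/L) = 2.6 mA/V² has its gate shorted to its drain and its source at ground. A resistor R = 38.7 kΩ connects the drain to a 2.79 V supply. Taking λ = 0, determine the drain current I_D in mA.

With gate tied to drain, V_GS = V_DS ≥ V_GS − V_TN, so the device is in saturation.
KCL at the drain: ½ k_n (V_GS − V_TN)² = (V_DD − V_GS)/R.
Let x = V_GS − 0.98. Then 50.3 x² + x − 1.81 = 0, giving x = 0.18 V (positive root), so V_GS = 1.16 V.
I_D = (V_DD − V_GS)/R = (2.79 − 1.16) / 38.7 = 0.0421 mA.

I_D = 0.0421 mA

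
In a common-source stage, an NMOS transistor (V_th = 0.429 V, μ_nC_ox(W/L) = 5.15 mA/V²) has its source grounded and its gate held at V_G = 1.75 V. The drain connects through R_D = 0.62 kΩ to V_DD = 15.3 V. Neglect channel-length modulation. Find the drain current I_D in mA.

V_GS = V_G = 1.75 V, so V_ov = 1.75 − 0.429 = 1.32 V.
Assume saturation: I_D = ½ k_n V_ov² = 0.5 × 5.15 × 1.32² = 4.49 mA, giving V_DS = V_DD − I_D R_D = 15.3 − 4.49 × 0.62 = 12.5 V.
V_DS = 12.5 V ≥ V_ov = 1.32 V, confirming saturation.

I_D = 4.49 mA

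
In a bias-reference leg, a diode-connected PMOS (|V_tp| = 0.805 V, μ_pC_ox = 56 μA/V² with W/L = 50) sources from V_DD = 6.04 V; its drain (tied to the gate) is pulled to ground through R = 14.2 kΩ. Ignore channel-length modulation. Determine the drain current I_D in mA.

With gate tied to drain, V_SG = V_SD ≥ V_SG − |V_tp|, so the device is in saturation.
k_p = μ_pC_ox · (W/L) = 2.8 mA/V².
KCL at the drain: ½ k_p (V_SG − |V_tp|)² = (V_DD − V_SG)/R.
Let x = V_SG − 0.805. Then 19.9 x² + x − 5.235 = 0, giving x = 0.489 V (positive root), so V_SG = 1.29 V.
I_D = (V_DD − V_SG)/R = (6.04 − 1.29) / 14.2 = 0.334 mA.

I_D = 0.334 mA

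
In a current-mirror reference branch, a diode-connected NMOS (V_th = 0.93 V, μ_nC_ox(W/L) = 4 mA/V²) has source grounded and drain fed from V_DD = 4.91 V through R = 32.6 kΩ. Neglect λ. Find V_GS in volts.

With gate tied to drain, V_GS = V_DS ≥ V_GS − V_th, so the device is in saturation.
KCL at the drain: ½ k_n (V_GS − V_th)² = (V_DD − V_GS)/R.
Let x = V_GS − 0.93. Then 65.2 x² + x − 3.98 = 0, giving x = 0.24 V (positive root), so V_GS = 1.17 V.
I_D = (V_DD − V_GS)/R = (4.91 − 1.17) / 32.6 = 0.115 mA.

V_GS = 1.17 V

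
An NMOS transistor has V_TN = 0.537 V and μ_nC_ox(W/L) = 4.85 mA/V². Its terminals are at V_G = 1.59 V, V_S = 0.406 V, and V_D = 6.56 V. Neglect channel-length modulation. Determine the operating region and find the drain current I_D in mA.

V_GS = V_G − V_S = 1.59 − 0.406 = 1.18 V; V_DS = V_D − V_S = 6.56 − 0.406 = 6.15 V.
V_ov = V_GS − V_TN = 1.18 − 0.537 = 0.647 V.
Since V_DS = 6.15 V ≥ V_ov = 0.647 V, the device is in saturation.
I_D = ½ k_n V_ov² = 0.5 × 4.85 × 0.647² = 1.02 mA.

Saturation; I_D = 1.02 mA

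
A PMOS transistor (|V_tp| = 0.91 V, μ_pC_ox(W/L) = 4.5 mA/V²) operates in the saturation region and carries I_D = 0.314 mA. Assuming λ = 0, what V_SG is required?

V_SG = 1.28 V

In saturation I_D = ½ k_p (V_SG − |V_tp|)², so V_SG − |V_tp| = √(2 I_D / k_p) = √(2 × 0.314 / 4.5) = 0.374 V.
V_SG = 0.91 + 0.374 = 1.28 V.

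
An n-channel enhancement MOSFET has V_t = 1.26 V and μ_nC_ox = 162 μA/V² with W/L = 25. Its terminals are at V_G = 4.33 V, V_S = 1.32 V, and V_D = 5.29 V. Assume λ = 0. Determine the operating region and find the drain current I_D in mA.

V_GS = V_G − V_S = 4.33 − 1.32 = 3.01 V; V_DS = V_D − V_S = 5.29 − 1.32 = 3.97 V.
k_n = μ_nC_ox · (W/L) = 4.05 mA/V².
V_ov = V_GS − V_t = 3.01 − 1.26 = 1.75 V.
Since V_DS = 3.97 V ≥ V_ov = 1.75 V, the device is in saturation.
I_D = ½ k_n V_ov² = 0.5 × 4.05 × 1.75² = 6.2 mA.

Saturation; I_D = 6.20 mA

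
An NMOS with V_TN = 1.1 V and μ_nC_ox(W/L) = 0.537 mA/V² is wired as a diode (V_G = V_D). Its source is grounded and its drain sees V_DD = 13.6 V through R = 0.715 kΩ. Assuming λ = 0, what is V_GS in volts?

With gate tied to drain, V_GS = V_DS ≥ V_GS − V_TN, so the device is in saturation.
KCL at the drain: ½ k_n (V_GS − V_TN)² = (V_DD − V_GS)/R.
Let x = V_GS − 1.1. Then 0.192 x² + x − 12.5 = 0, giving x = 5.87 V (positive root), so V_GS = 6.97 V.
I_D = (V_DD − V_GS)/R = (13.6 − 6.97) / 0.715 = 9.27 mA.

V_GS = 6.97 V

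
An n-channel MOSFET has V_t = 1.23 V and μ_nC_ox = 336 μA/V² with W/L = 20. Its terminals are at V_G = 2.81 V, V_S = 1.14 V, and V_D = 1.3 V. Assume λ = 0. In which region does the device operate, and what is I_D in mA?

V_GS = V_G − V_S = 2.81 − 1.14 = 1.67 V; V_DS = V_D − V_S = 1.3 − 1.14 = 0.16 V.
k_n = μ_nC_ox · (W/L) = 6.72 mA/V².
V_ov = V_GS − V_t = 1.67 − 1.23 = 0.44 V.
Since V_DS = 0.16 V < V_ov = 0.44 V, the device is in the triode region.
I_D = k_n [V_ov · V_DS − ½ V_DS²] = 6.72 × [0.44 × 0.16 − 0.5 × 0.16²] = 0.387 mA.

Triode; I_D = 0.387 mA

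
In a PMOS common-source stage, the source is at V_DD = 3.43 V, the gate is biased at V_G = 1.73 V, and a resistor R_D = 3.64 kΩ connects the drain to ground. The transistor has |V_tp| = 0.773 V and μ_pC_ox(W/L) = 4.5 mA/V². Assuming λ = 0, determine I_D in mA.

V_SG = V_DD − V_G = 3.43 − 1.73 = 1.7 V, so V_ov = 1.7 − 0.773 = 0.927 V.
Assume saturation: I_D = ½ k_p V_ov² = 0.5 × 4.5 × 0.927² = 1.93 mA, giving V_SD = V_DD − I_D R_D = 3.43 − 1.93 × 3.64 = -3.61 V.
But -3.61 V < V_ov = 0.927 V, so the device is actually in triode.
In triode I_D = k_p[V_ov V_SD − ½ V_SD²] and I_D = (V_DD − V_SD)/R_D. Equating: 8.19 V_SD² − 16.18 V_SD + 3.43 = 0, giving V_SD = 0.241 V (the root below V_ov).
I_D = (3.43 − 0.241) / 3.64 = 0.876 mA.

I_D = 0.876 mA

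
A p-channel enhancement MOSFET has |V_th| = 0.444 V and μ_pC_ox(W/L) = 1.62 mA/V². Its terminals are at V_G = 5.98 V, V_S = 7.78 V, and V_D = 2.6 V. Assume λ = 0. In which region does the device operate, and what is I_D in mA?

Saturation; I_D = 1.49 mA

V_SG = V_S − V_G = 7.78 − 5.98 = 1.8 V; V_SD = V_S − V_D = 7.78 − 2.6 = 5.18 V.
V_ov = V_SG − |V_th| = 1.8 − 0.444 = 1.36 V.
Since V_SD = 5.18 V ≥ V_ov = 1.36 V, the device is in saturation.
I_D = ½ k_p V_ov² = 0.5 × 1.62 × 1.36² = 1.49 mA.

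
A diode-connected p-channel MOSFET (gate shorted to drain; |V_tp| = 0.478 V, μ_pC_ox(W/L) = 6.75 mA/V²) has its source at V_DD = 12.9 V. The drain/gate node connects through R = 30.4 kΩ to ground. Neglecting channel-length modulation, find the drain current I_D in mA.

I_D = 0.397 mA

With gate tied to drain, V_SG = V_SD ≥ V_SG − |V_tp|, so the device is in saturation.
KCL at the drain: ½ k_p (V_SG − |V_tp|)² = (V_DD − V_SG)/R.
Let x = V_SG − 0.478. Then 103 x² + x − 12.42 = 0, giving x = 0.343 V (positive root), so V_SG = 0.821 V.
I_D = (V_DD − V_SG)/R = (12.9 − 0.821) / 30.4 = 0.397 mA.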